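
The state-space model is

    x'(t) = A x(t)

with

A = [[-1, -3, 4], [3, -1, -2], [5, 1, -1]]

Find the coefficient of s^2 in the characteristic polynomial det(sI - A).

Expand det(sI - A) for the 3×3 matrix.
p(s) = s^3 + 3s^2 - 6s - 50.
(Check: constant term = det(-A) = (-1)^3 det A = -50; coefficient of s^2 = -tr A = 3.)
The coefficient of s^2 is 3.

3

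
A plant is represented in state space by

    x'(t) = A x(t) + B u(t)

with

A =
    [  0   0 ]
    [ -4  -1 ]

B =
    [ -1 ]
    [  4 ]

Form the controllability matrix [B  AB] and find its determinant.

AB = [[0], [0]]
Controllability matrix C = [B  AB] = [[-1, 0], [4, 0]]
det(C) = (-1)·0 - 0·4 = 0 - 0 = 0
Since det(C) = 0, rank(C) < 2 and the system is not completely controllable.

0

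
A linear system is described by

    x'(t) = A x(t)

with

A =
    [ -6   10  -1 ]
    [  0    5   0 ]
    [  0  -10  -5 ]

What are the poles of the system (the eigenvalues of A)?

-6, -5, 5

det(sI - A) = s^3 - (tr A)s^2 + (M11 + M22 + M33)s - det A, where Mii is the 2×2 principal minor of A obtained by deleting row i and column i.
tr A = (-6) + 5 + (-5) = -6; M11 = 5·(-5) - 0·(-10) = -25 - 0 = -25; M22 = (-6)·(-5) - (-1)·0 = 30 - 0 = 30; M33 = (-6)·5 - 10·0 = -30 - 0 = -30; sum of minors = -25.
det A = (-6)·(5·(-5) - 0·(-10)) - 10·(0·(-5) - 0·0) + (-1)·(0·(-10) - 5·0) = (-6)·(-25) - 10·0 + (-1)·0 = 150.
So p(s) = det(sI - A) = s^3 + 6s^2 - 25s - 150.
Rational-root test: any integer root divides -150. Testing small divisors, s = -5 works: p(-5) = -125 + 150 + 125 + (-150) = 0, so (s + 5) is a factor.
Dividing, p(s) = (s + 5)(s^2 + s - 30).
Factor s^2 + s - 30: two numbers with sum -1 and product -30 are 5 and -6, so s^2 + s - 30 = (s - 5)(s + 6).
Hence p(s) = (s - 5) (s + 5) (s + 6), with roots -6, -5, 5.
At least one eigenvalue has non-negative real part, so the system is not asymptotically stable.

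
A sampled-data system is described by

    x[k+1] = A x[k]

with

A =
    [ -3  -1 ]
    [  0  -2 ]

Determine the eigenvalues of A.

det(zI - A) = z^2 - (tr A)z + det A, with tr A = (-3) + (-2) = -5 and det A = (-3)·(-2) - (-1)·0 = 6 - 0 = 6.
So p(z) = det(zI - A) = z^2 + 5z + 6.
Factor z^2 + 5z + 6: two numbers with sum -5 and product 6 are -2 and -3, so z^2 + 5z + 6 = (z + 2)(z + 3).
Hence p(z) = (z + 2) (z + 3), with roots -3, -2.

-3, -2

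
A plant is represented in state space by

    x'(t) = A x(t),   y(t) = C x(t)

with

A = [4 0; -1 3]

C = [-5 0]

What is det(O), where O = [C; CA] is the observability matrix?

CA = [[-20, 0]]
Observability matrix O = [C; CA] = [[-5, 0], [-20, 0]]
det(O) = (-5)·0 - 0·(-20) = 0 - 0 = 0
Since det(O) = 0, rank(O) < 2 and the system is not completely observable.

0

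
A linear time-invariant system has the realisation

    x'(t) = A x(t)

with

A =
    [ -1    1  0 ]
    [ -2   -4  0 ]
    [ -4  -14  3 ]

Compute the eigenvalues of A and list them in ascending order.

-3, -2, 3

det(sI - A) = s^3 - (tr A)s^2 + (M11 + M22 + M33)s - det A, where Mii is the 2×2 principal minor of A obtained by deleting row i and column i.
tr A = (-1) + (-4) + 3 = -2; M11 = (-4)·3 - 0·(-14) = -12 - 0 = -12; M22 = (-1)·3 - 0·(-4) = -3 - 0 = -3; M33 = (-1)·(-4) - 1·(-2) = 4 - (-2) = 6; sum of minors = -9.
det A = (-1)·((-4)·3 - 0·(-14)) - 1·((-2)·3 - 0·(-4)) + 0·((-2)·(-14) - (-4)·(-4)) = (-1)·(-12) - 1·(-6) + 0·12 = 18.
So p(s) = det(sI - A) = s^3 + 2s^2 - 9s - 18.
Rational-root test: any integer root divides -18. Testing small divisors, s = -2 works: p(-2) = -8 + 8 + 18 + (-18) = 0, so (s + 2) is a factor.
Dividing, p(s) = (s + 2)(s^2 - 9).
Factor s^2 - 9: two numbers with sum 0 and product -9 are 3 and -3, so s^2 - 9 = (s - 3)(s + 3).
Hence p(s) = (s - 3) (s + 2) (s + 3), with roots -3, -2, 3.
At least one eigenvalue has non-negative real part, so the system is not asymptotically stable.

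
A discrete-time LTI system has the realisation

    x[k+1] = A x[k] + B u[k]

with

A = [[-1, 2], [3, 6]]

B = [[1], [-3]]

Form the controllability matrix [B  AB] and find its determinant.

AB = [[-7], [-15]]
Controllability matrix C = [B  AB] = [[1, -7], [-3, -15]]
det(C) = 1·(-15) - (-7)·(-3) = -15 - 21 = -36
Since det(C) ≠ 0, rank(C) = 2 and the system is completely controllable.

-36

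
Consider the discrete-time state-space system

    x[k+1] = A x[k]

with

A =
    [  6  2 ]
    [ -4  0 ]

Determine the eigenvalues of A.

2, 4

det(zI - A) = z^2 - (tr A)z + det A, with tr A = 6 + 0 = 6 and det A = 6·0 - 2·(-4) = 0 - (-8) = 8.
So p(z) = det(zI - A) = z^2 - 6z + 8.
Factor z^2 - 6z + 8: two numbers with sum 6 and product 8 are 4 and 2, so z^2 - 6z + 8 = (z - 4)(z - 2).
Hence p(z) = (z - 4) (z - 2), with roots 2, 4.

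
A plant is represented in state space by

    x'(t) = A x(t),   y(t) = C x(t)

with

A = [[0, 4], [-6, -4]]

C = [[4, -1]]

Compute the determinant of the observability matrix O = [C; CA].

86

CA = [[6, 20]]
Observability matrix O = [C; CA] = [[4, -1], [6, 20]]
det(O) = 4·20 - (-1)·6 = 80 - (-6) = 86
Since det(O) ≠ 0, rank(O) = 2 and the system is completely observable.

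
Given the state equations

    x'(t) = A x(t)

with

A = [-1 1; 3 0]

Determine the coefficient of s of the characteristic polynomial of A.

1

For a 2×2 matrix, det(sI - A) = s^2 - (tr A)s + det A.
tr A = -1, det A = -3.
So p(s) = s^2 + s - 3.
The coefficient of s is 1.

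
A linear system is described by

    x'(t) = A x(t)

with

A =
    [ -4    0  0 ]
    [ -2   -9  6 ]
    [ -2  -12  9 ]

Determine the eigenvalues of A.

-4, -3, 3

det(sI - A) = s^3 - (tr A)s^2 + (M11 + M22 + M33)s - det A, where Mii is the 2×2 principal minor of A obtained by deleting row i and column i.
tr A = (-4) + (-9) + 9 = -4; M11 = (-9)·9 - 6·(-12) = -81 - (-72) = -9; M22 = (-4)·9 - 0·(-2) = -36 - 0 = -36; M33 = (-4)·(-9) - 0·(-2) = 36 - 0 = 36; sum of minors = -9.
det A = (-4)·((-9)·9 - 6·(-12)) - 0·((-2)·9 - 6·(-2)) + 0·((-2)·(-12) - (-9)·(-2)) = (-4)·(-9) - 0·(-6) + 0·6 = 36.
So p(s) = det(sI - A) = s^3 + 4s^2 - 9s - 36.
Rational-root test: any integer root divides -36. Testing small divisors, s = -3 works: p(-3) = -27 + 36 + 27 + (-36) = 0, so (s + 3) is a factor.
Dividing, p(s) = (s + 3)(s^2 + s - 12).
Factor s^2 + s - 12: two numbers with sum -1 and product -12 are 3 and -4, so s^2 + s - 12 = (s - 3)(s + 4).
Hence p(s) = (s - 3) (s + 3) (s + 4), with roots -4, -3, 3.
At least one eigenvalue has non-negative real part, so the system is not asymptotically stable.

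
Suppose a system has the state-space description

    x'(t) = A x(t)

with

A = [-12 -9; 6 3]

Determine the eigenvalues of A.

det(sI - A) = s^2 - (tr A)s + det A, with tr A = (-12) + 3 = -9 and det A = (-12)·3 - (-9)·6 = -36 - (-54) = 18.
So p(s) = det(sI - A) = s^2 + 9s + 18.
Factor s^2 + 9s + 18: two numbers with sum -9 and product 18 are -3 and -6, so s^2 + 9s + 18 = (s + 3)(s + 6).
Hence p(s) = (s + 3) (s + 6), with roots -6, -3.
All eigenvalues have negative real part, so the system is asymptotically stable.

-6, -3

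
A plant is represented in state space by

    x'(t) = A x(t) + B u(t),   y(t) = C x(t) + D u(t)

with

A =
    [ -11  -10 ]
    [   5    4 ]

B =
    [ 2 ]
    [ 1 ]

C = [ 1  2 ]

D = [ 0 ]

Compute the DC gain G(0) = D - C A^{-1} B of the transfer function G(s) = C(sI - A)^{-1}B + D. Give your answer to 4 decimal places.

4.0000

G(0) = C(-A)^{-1}B + D = -C A^{-1} B + D.
det A = 6, so A^{-1} = (1/6)·adj(A) = [[2/3, 5/3], [-5/6, -11/6]]
A^{-1} B = [3, -7/2]^T
C A^{-1} B = -4
G(0) = D - C A^{-1} B = 0 - (-4) = 4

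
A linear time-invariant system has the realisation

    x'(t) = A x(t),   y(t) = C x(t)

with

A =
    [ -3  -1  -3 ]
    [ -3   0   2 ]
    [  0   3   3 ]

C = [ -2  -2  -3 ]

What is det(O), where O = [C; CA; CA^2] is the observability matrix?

CA = [[12, -7, -7]]
CA^2 = [[-15, -33, -71]]
Observability matrix O = [C; CA; CA^2] = [[-2, -2, -3], [12, -7, -7], [-15, -33, -71]]
Expanding along the first row, det(O) = (-2)·((-7)·(-71) - (-7)·(-33)) - (-2)·(12·(-71) - (-7)·(-15)) + (-3)·(12·(-33) - (-7)·(-15)) = (-2)·266 - (-2)·(-957) + (-3)·(-501) = -943
Since det(O) ≠ 0, rank(O) = 3 and the system is completely observable.

-943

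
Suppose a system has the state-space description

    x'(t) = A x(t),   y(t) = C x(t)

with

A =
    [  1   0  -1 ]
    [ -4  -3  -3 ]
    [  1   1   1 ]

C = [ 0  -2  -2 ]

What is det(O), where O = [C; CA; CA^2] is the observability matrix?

-72

CA = [[6, 4, 4]]
CA^2 = [[-6, -8, -14]]
Observability matrix O = [C; CA; CA^2] = [[0, -2, -2], [6, 4, 4], [-6, -8, -14]]
Expanding along the first row, det(O) = 0·(4·(-14) - 4·(-8)) - (-2)·(6·(-14) - 4·(-6)) + (-2)·(6·(-8) - 4·(-6)) = 0·(-24) - (-2)·(-60) + (-2)·(-24) = -72
Since det(O) ≠ 0, rank(O) = 3 and the system is completely observable.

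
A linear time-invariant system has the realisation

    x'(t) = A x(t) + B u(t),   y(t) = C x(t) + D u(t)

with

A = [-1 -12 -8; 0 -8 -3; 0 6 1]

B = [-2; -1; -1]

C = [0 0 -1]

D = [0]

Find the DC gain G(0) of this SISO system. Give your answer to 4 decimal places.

1.4000

G(0) = C(-A)^{-1}B + D = -C A^{-1} B + D.
det A = -10, so A^{-1} = (1/-10)·adj(A) = [[-1, 18/5, 14/5], [0, 1/10, 3/10], [0, -3/5, -4/5]]
A^{-1} B = [-22/5, -2/5, 7/5]^T
C A^{-1} B = -7/5
G(0) = D - C A^{-1} B = 0 - (-7/5) = 7/5 ≈ 1.4000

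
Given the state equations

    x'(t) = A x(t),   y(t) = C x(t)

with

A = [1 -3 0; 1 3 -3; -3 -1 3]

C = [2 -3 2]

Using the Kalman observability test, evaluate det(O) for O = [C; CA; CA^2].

CA = [[-7, -17, 15]]
CA^2 = [[-69, -45, 96]]
Observability matrix O = [C; CA; CA^2] = [[2, -3, 2], [-7, -17, 15], [-69, -45, 96]]
Expanding along the first row, det(O) = 2·((-17)·96 - 15·(-45)) - (-3)·((-7)·96 - 15·(-69)) + 2·((-7)·(-45) - (-17)·(-69)) = 2·(-957) - (-3)·363 + 2·(-858) = -2541
Since det(O) ≠ 0, rank(O) = 3 and the system is completely observable.

-2541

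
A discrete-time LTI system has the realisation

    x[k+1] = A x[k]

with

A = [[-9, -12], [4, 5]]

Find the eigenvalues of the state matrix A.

-3, -1

det(zI - A) = z^2 - (tr A)z + det A, with tr A = (-9) + 5 = -4 and det A = (-9)·5 - (-12)·4 = -45 - (-48) = 3.
So p(z) = det(zI - A) = z^2 + 4z + 3.
Factor z^2 + 4z + 3: two numbers with sum -4 and product 3 are -1 and -3, so z^2 + 4z + 3 = (z + 1)(z + 3).
Hence p(z) = (z + 1) (z + 3), with roots -3, -1.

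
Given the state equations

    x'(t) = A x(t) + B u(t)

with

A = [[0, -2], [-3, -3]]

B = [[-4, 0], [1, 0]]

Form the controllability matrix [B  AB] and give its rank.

AB = [[-2, 0], [9, 0]]
Controllability matrix C = [B  AB] = [[-4, 0, -2, 0], [1, 0, 9, 0]]
Take the 2×2 submatrix of C formed by columns 1, 3: [[-4, -2], [1, 9]]. Its determinant is (-4)·9 - (-2)·1 = -36 - (-2) = -34 ≠ 0.
So rank(C) ≥ 2; since C has 2 rows, rank(C) = 2.
rank(C) = 2 = n, so the pair (A, B) is completely controllable.

2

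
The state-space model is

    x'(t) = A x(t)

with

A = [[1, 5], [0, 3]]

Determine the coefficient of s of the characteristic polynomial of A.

For a 2×2 matrix, det(sI - A) = s^2 - (tr A)s + det A.
tr A = 4, det A = 3.
So p(s) = s^2 - 4s + 3.
The coefficient of s is -4.

-4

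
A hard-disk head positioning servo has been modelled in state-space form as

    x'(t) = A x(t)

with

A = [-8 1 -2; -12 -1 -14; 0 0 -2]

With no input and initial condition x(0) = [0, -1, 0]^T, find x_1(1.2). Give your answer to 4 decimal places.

-0.0058

det(sI - A) = s^3 - (tr A)s^2 + (M11 + M22 + M33)s - det A, where Mii is the 2×2 principal minor of A obtained by deleting row i and column i.
tr A = (-8) + (-1) + (-2) = -11; M11 = (-1)·(-2) - (-14)·0 = 2 - 0 = 2; M22 = (-8)·(-2) - (-2)·0 = 16 - 0 = 16; M33 = (-8)·(-1) - 1·(-12) = 8 - (-12) = 20; sum of minors = 38.
det A = (-8)·((-1)·(-2) - (-14)·0) - 1·((-12)·(-2) - (-14)·0) + (-2)·((-12)·0 - (-1)·0) = (-8)·2 - 1·24 + (-2)·0 = -40.
So p(s) = det(sI - A) = s^3 + 11s^2 + 38s + 40.
Rational-root test: any integer root divides 40. Testing small divisors, s = -2 works: p(-2) = -8 + 44 + (-76) + 40 = 0, so (s + 2) is a factor.
Dividing, p(s) = (s + 2)(s^2 + 9s + 20).
Factor s^2 + 9s + 20: two numbers with sum -9 and product 20 are -4 and -5, so s^2 + 9s + 20 = (s + 4)(s + 5).
Hence p(s) = (s + 2) (s + 4) (s + 5), with roots -5, -4, -2.
The eigenvalues -5, -4, -2 are distinct and real, so A is diagonalisable and x(t) = e^{At} x(0) = V diag(e^{λ_i t}) V^{-1} x(0), where the columns of V are the eigenvectors.
λ = -5: A - (-5)I = [[-3, 1, -2], [-12, 4, -14], [0, 0, 3]]. v must be orthogonal to every row; (row 1) × (row 2) = [-6, -18, 0], so take v_1 = [1, 3, 0]^T.
λ = -4: A - (-4)I = [[-4, 1, -2], [-12, 3, -14], [0, 0, 2]]. v must be orthogonal to every row; (row 1) × (row 2) = [-8, -32, 0], so take v_2 = [1, 4, 0]^T.
λ = -2: A - (-2)I = [[-6, 1, -2], [-12, 1, -14], [0, 0, 0]]. v must be orthogonal to every row; (row 1) × (row 2) = [-12, -60, 6], so take v_3 = [-2, -10, 1]^T.
V = [v_1 v_2 v_3] = [[1, 1, -2], [3, 4, -10], [0, 0, 1]] has det V = 1, so V^{-1} = adj(V)/det V = [[4, -1, -2], [-3, 1, 4], [0, 0, 1]].
Modal coordinates z(0) = V^{-1} x(0): 4·0 + (-1)·(-1) + (-2)·0 = 1; (-3)·0 + 1·(-1) + 4·0 = -1; 0·0 + 0·(-1) + 1·0 = 0; so z(0) = [1, -1, 0]^T.
x_1(t) = Σ_i (v_i)_1 · z_i(0) · e^{λ_i t} (row 1 of V times the modal terms).
x_1(1.2) = 1·1·e^{-5·1.2} + 1·(-1)·e^{-4·1.2} + (-2)·0·e^{-2·1.2} = 1·0.002479 + (-1)·0.008230 + 0·0.090718 = -0.0058.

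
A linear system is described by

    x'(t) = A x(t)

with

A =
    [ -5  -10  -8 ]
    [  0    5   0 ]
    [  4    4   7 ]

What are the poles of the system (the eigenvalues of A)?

-1, 3, 5

det(sI - A) = s^3 - (tr A)s^2 + (M11 + M22 + M33)s - det A, where Mii is the 2×2 principal minor of A obtained by deleting row i and column i.
tr A = (-5) + 5 + 7 = 7; M11 = 5·7 - 0·4 = 35 - 0 = 35; M22 = (-5)·7 - (-8)·4 = -35 - (-32) = -3; M33 = (-5)·5 - (-10)·0 = -25 - 0 = -25; sum of minors = 7.
det A = (-5)·(5·7 - 0·4) - (-10)·(0·7 - 0·4) + (-8)·(0·4 - 5·4) = (-5)·35 - (-10)·0 + (-8)·(-20) = -15.
So p(s) = det(sI - A) = s^3 - 7s^2 + 7s + 15.
Rational-root test: any integer root divides 15. Testing small divisors, s = -1 works: p(-1) = -1 + (-7) + (-7) + 15 = 0, so (s + 1) is a factor.
Dividing, p(s) = (s + 1)(s^2 - 8s + 15).
Factor s^2 - 8s + 15: two numbers with sum 8 and product 15 are 5 and 3, so s^2 - 8s + 15 = (s - 5)(s - 3).
Hence p(s) = (s - 5) (s - 3) (s + 1), with roots -1, 3, 5.
At least one eigenvalue has non-negative real part, so the system is not asymptotically stable.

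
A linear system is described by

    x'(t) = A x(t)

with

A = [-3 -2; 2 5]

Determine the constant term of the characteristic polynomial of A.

For a 2×2 matrix, det(sI - A) = s^2 - (tr A)s + det A.
tr A = 2, det A = -11.
So p(s) = s^2 - 2s - 11.
The constant term is -11.

-11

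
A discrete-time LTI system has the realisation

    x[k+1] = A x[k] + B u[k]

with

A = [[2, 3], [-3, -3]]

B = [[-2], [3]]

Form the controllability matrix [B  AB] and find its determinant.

AB = [[5], [-3]]
Controllability matrix C = [B  AB] = [[-2, 5], [3, -3]]
det(C) = (-2)·(-3) - 5·3 = 6 - 15 = -9
Since det(C) ≠ 0, rank(C) = 2 and the system is completely controllable.

-9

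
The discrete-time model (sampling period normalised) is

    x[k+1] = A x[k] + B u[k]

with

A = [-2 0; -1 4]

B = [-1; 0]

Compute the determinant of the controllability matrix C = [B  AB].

AB = [[2], [1]]
Controllability matrix C = [B  AB] = [[-1, 2], [0, 1]]
det(C) = (-1)·1 - 2·0 = -1 - 0 = -1
Since det(C) ≠ 0, rank(C) = 2 and the system is completely controllable.

-1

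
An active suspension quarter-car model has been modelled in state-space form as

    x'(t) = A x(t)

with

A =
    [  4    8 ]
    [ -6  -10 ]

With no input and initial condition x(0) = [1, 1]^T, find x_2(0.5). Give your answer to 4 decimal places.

det(sI - A) = s^2 - (tr A)s + det A, with tr A = 4 + (-10) = -6 and det A = 4·(-10) - 8·(-6) = -40 - (-48) = 8.
So p(s) = det(sI - A) = s^2 + 6s + 8.
Factor s^2 + 6s + 8: two numbers with sum -6 and product 8 are -2 and -4, so s^2 + 6s + 8 = (s + 2)(s + 4).
Hence p(s) = (s + 2) (s + 4), with roots -4, -2.
The eigenvalues -4, -2 are distinct and real, so A is diagonalisable and x(t) = e^{At} x(0) = V diag(e^{λ_i t}) V^{-1} x(0), where the columns of V are the eigenvectors.
λ = -4: A - (-4)I = [[8, 8], [-6, -6]]. Row 1 gives 8·v1 + 8·v2 = 0, so take v_1 = [-1, 1]^T.
λ = -2: A - (-2)I = [[6, 8], [-6, -8]]. Row 1 gives 6·v1 + 8·v2 = 0, so take v_2 = [-4, 3]^T.
V = [v_1 v_2] = [[-1, -4], [1, 3]] has det V = 1, so V^{-1} = adj(V)/det V = [[3, 4], [-1, -1]].
Modal coordinates z(0) = V^{-1} x(0): 3·1 + 4·1 = 7; (-1)·1 + (-1)·1 = -2; so z(0) = [7, -2]^T.
x_2(t) = Σ_i (v_i)_2 · z_i(0) · e^{λ_i t} (row 2 of V times the modal terms).
x_2(0.5) = 1·7·e^{-4·0.5} + 3·(-2)·e^{-2·0.5} = 7·0.135335 + (-6)·0.367879 = -1.2599.

-1.2599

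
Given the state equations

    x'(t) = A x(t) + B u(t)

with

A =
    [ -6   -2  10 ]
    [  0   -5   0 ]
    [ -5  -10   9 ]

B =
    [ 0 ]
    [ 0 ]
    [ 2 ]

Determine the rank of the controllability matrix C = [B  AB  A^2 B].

2

AB = [[20], [0], [18]]
A^2B = [[60], [0], [62]]
Controllability matrix C = [B  AB  A^2B] = [[0, 20, 60], [0, 0, 0], [2, 18, 62]]
Row 2 of C is identically zero, so rank(C) ≤ 2.
The 2×2 minor from rows 1, 3, columns 1, 2 is 0·18 - 20·2 = 0 - 40 = -40 ≠ 0, so rank(C) = 2.
rank(C) = 2 < n = 3, so the pair (A, B) is not completely controllable.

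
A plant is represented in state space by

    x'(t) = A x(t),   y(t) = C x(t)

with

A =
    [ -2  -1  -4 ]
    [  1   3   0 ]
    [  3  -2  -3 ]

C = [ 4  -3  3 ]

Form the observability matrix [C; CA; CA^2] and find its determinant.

CA = [[-2, -19, -25]]
CA^2 = [[-90, -5, 83]]
Observability matrix O = [C; CA; CA^2] = [[4, -3, 3], [-2, -19, -25], [-90, -5, 83]]
Expanding along the first row, det(O) = 4·((-19)·83 - (-25)·(-5)) - (-3)·((-2)·83 - (-25)·(-90)) + 3·((-2)·(-5) - (-19)·(-90)) = 4·(-1702) - (-3)·(-2416) + 3·(-1700) = -19156
Since det(O) ≠ 0, rank(O) = 3 and the system is completely observable.

-19156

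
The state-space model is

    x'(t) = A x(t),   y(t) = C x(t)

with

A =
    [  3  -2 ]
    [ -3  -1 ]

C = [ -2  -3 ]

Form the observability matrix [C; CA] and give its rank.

CA = [[3, 7]]
Observability matrix O = [C; CA] = [[-2, -3], [3, 7]]
det(O) = (-2)·7 - (-3)·3 = -14 - (-9) = -5 ≠ 0, so rank(O) = 2.
rank(O) = 2 = n, so the pair (A, C) is completely observable.

2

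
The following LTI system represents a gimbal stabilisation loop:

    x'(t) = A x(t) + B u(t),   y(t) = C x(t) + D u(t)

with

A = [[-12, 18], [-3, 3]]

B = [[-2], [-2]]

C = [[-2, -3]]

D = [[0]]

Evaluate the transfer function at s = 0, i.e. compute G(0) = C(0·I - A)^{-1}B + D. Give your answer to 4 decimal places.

6.3333

G(0) = C(-A)^{-1}B + D = -C A^{-1} B + D.
det A = 18, so A^{-1} = (1/18)·adj(A) = [[1/6, -1], [1/6, -2/3]]
A^{-1} B = [5/3, 1]^T
C A^{-1} B = -19/3
G(0) = D - C A^{-1} B = 0 - (-19/3) = 19/3 ≈ 6.3333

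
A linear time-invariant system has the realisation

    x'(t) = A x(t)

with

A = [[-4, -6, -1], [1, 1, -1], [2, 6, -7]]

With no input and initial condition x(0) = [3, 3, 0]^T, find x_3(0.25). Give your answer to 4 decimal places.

det(sI - A) = s^3 - (tr A)s^2 + (M11 + M22 + M33)s - det A, where Mii is the 2×2 principal minor of A obtained by deleting row i and column i.
tr A = (-4) + 1 + (-7) = -10; M11 = 1·(-7) - (-1)·6 = -7 - (-6) = -1; M22 = (-4)·(-7) - (-1)·2 = 28 - (-2) = 30; M33 = (-4)·1 - (-6)·1 = -4 - (-6) = 2; sum of minors = 31.
det A = (-4)·(1·(-7) - (-1)·6) - (-6)·(1·(-7) - (-1)·2) + (-1)·(1·6 - 1·2) = (-4)·(-1) - (-6)·(-5) + (-1)·4 = -30.
So p(s) = det(sI - A) = s^3 + 10s^2 + 31s + 30.
Rational-root test: any integer root divides 30. Testing small divisors, s = -2 works: p(-2) = -8 + 40 + (-62) + 30 = 0, so (s + 2) is a factor.
Dividing, p(s) = (s + 2)(s^2 + 8s + 15).
Factor s^2 + 8s + 15: two numbers with sum -8 and product 15 are -3 and -5, so s^2 + 8s + 15 = (s + 3)(s + 5).
Hence p(s) = (s + 2) (s + 3) (s + 5), with roots -5, -3, -2.
The eigenvalues -5, -3, -2 are distinct and real, so A is diagonalisable and x(t) = e^{At} x(0) = V diag(e^{λ_i t}) V^{-1} x(0), where the columns of V are the eigenvectors.
λ = -5: A - (-5)I = [[1, -6, -1], [1, 6, -1], [2, 6, -2]]. v must be orthogonal to every row; (row 1) × (row 2) = [12, 0, 12], so take v_1 = [-1, 0, -1]^T.
λ = -3: A - (-3)I = [[-1, -6, -1], [1, 4, -1], [2, 6, -4]]. v must be orthogonal to every row; (row 1) × (row 2) = [10, -2, 2], so take v_2 = [5, -1, 1]^T.
λ = -2: A - (-2)I = [[-2, -6, -1], [1, 3, -1], [2, 6, -5]]. v must be orthogonal to every row; (row 1) × (row 2) = [9, -3, 0], so take v_3 = [3, -1, 0]^T.
V = [v_1 v_2 v_3] = [[-1, 5, 3], [0, -1, -1], [-1, 1, 0]] has det V = 1, so V^{-1} = adj(V)/det V = [[1, 3, -2], [1, 3, -1], [-1, -4, 1]].
Modal coordinates z(0) = V^{-1} x(0): 1·3 + 3·3 + (-2)·0 = 12; 1·3 + 3·3 + (-1)·0 = 12; (-1)·3 + (-4)·3 + 1·0 = -15; so z(0) = [12, 12, -15]^T.
x_3(t) = Σ_i (v_i)_3 · z_i(0) · e^{λ_i t} (row 3 of V times the modal terms).
x_3(0.25) = (-1)·12·e^{-5·0.25} + 1·12·e^{-3·0.25} + 0·(-15)·e^{-2·0.25} = (-12)·0.286505 + 12·0.472367 + 0·0.606531 = 2.2303.

2.2303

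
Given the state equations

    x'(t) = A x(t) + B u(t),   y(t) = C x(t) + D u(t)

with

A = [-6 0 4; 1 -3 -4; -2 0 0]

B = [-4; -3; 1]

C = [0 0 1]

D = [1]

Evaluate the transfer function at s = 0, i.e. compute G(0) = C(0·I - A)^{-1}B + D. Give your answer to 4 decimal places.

G(0) = C(-A)^{-1}B + D = -C A^{-1} B + D.
det A = -24, so A^{-1} = (1/-24)·adj(A) = [[0, 0, -1/2], [-1/3, -1/3, 5/6], [1/4, 0, -3/4]]
A^{-1} B = [-1/2, 19/6, -7/4]^T
C A^{-1} B = -7/4
G(0) = D - C A^{-1} B = 1 - (-7/4) = 11/4 ≈ 2.7500

2.7500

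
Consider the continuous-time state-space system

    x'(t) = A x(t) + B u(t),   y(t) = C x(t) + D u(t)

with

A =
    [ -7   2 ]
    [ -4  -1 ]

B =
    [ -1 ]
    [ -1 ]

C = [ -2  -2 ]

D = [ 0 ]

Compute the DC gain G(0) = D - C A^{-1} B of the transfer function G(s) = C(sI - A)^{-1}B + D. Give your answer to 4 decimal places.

0.8000

G(0) = C(-A)^{-1}B + D = -C A^{-1} B + D.
det A = 15, so A^{-1} = (1/15)·adj(A) = [[-1/15, -2/15], [4/15, -7/15]]
A^{-1} B = [1/5, 1/5]^T
C A^{-1} B = -4/5
G(0) = D - C A^{-1} B = 0 - (-4/5) = 4/5 ≈ 0.8000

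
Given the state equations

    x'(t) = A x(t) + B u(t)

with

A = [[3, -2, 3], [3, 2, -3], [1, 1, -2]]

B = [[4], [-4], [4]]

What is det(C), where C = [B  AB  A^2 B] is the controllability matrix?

AB = [[32], [-8], [-8]]
A^2B = [[88], [104], [40]]
Controllability matrix C = [B  AB  A^2B] = [[4, 32, 88], [-4, -8, 104], [4, -8, 40]]
Expanding along the first row, det(C) = 4·((-8)·40 - 104·(-8)) - 32·((-4)·40 - 104·4) + 88·((-4)·(-8) - (-8)·4) = 4·512 - 32·(-576) + 88·64 = 26112
Since det(C) ≠ 0, rank(C) = 3 and the system is completely controllable.

26112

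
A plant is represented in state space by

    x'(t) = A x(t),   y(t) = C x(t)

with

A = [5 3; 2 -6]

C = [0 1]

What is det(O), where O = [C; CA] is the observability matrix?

-2

CA = [[2, -6]]
Observability matrix O = [C; CA] = [[0, 1], [2, -6]]
det(O) = 0·(-6) - 1·2 = 0 - 2 = -2
Since det(O) ≠ 0, rank(O) = 2 and the system is completely observable.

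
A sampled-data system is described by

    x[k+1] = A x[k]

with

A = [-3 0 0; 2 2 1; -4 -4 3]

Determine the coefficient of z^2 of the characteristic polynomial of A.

Expand det(zI - A) for the 3×3 matrix.
p(z) = z^3 - 2z^2 - 5z + 30.
(Check: constant term = det(-A) = (-1)^3 det A = 30; coefficient of z^2 = -tr A = -2.)
The coefficient of z^2 is -2.

-2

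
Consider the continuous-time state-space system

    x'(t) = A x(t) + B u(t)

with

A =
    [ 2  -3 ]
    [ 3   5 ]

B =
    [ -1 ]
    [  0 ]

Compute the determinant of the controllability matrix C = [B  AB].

3

AB = [[-2], [-3]]
Controllability matrix C = [B  AB] = [[-1, -2], [0, -3]]
det(C) = (-1)·(-3) - (-2)·0 = 3 - 0 = 3
Since det(C) ≠ 0, rank(C) = 2 and the system is completely controllable.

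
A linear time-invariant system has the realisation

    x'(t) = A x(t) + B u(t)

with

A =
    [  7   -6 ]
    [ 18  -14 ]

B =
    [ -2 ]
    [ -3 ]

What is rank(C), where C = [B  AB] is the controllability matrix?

1

AB = [[4], [6]]
Controllability matrix C = [B  AB] = [[-2, 4], [-3, 6]]
Every column of C is a scalar multiple of column 1 = [-2, -3] (multipliers 1, -2), so the columns span a one-dimensional space.
C ≠ 0, hence rank(C) = 1.
rank(C) = 1 < n = 2, so the pair (A, B) is not completely controllable.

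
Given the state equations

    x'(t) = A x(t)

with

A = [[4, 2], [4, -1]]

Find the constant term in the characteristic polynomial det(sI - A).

For a 2×2 matrix, det(sI - A) = s^2 - (tr A)s + det A.
tr A = 3, det A = -12.
So p(s) = s^2 - 3s - 12.
The constant term is -12.

-12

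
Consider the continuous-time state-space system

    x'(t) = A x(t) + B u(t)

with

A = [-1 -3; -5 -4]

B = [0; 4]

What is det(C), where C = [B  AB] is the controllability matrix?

AB = [[-12], [-16]]
Controllability matrix C = [B  AB] = [[0, -12], [4, -16]]
det(C) = 0·(-16) - (-12)·4 = 0 - (-48) = 48
Since det(C) ≠ 0, rank(C) = 2 and the system is completely controllable.

48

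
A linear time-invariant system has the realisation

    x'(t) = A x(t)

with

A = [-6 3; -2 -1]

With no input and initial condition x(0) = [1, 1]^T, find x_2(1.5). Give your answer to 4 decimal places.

0.0111

det(sI - A) = s^2 - (tr A)s + det A, with tr A = (-6) + (-1) = -7 and det A = (-6)·(-1) - 3·(-2) = 6 - (-6) = 12.
So p(s) = det(sI - A) = s^2 + 7s + 12.
Factor s^2 + 7s + 12: two numbers with sum -7 and product 12 are -3 and -4, so s^2 + 7s + 12 = (s + 3)(s + 4).
Hence p(s) = (s + 3) (s + 4), with roots -4, -3.
The eigenvalues -4, -3 are distinct and real, so A is diagonalisable and x(t) = e^{At} x(0) = V diag(e^{λ_i t}) V^{-1} x(0), where the columns of V are the eigenvectors.
λ = -4: A - (-4)I = [[-2, 3], [-2, 3]]. Row 1 gives (-2)·v1 + 3·v2 = 0, so take v_1 = [3, 2]^T.
λ = -3: A - (-3)I = [[-3, 3], [-2, 2]]. Row 1 gives (-3)·v1 + 3·v2 = 0, so take v_2 = [1, 1]^T.
V = [v_1 v_2] = [[3, 1], [2, 1]] has det V = 1, so V^{-1} = adj(V)/det V = [[1, -1], [-2, 3]].
Modal coordinates z(0) = V^{-1} x(0): 1·1 + (-1)·1 = 0; (-2)·1 + 3·1 = 1; so z(0) = [0, 1]^T.
x_2(t) = Σ_i (v_i)_2 · z_i(0) · e^{λ_i t} (row 2 of V times the modal terms).
x_2(1.5) = 2·0·e^{-4·1.5} + 1·1·e^{-3·1.5} = 0·0.002479 + 1·0.011109 = 0.0111.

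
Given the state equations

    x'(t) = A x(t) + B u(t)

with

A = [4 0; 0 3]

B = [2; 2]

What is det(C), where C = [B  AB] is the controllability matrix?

AB = [[8], [6]]
Controllability matrix C = [B  AB] = [[2, 8], [2, 6]]
det(C) = 2·6 - 8·2 = 12 - 16 = -4
Since det(C) ≠ 0, rank(C) = 2 and the system is completely controllable.

-4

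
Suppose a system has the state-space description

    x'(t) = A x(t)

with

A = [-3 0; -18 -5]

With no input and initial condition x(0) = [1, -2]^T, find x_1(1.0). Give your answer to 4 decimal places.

det(sI - A) = s^2 - (tr A)s + det A, with tr A = (-3) + (-5) = -8 and det A = (-3)·(-5) - 0·(-18) = 15 - 0 = 15.
So p(s) = det(sI - A) = s^2 + 8s + 15.
Factor s^2 + 8s + 15: two numbers with sum -8 and product 15 are -3 and -5, so s^2 + 8s + 15 = (s + 3)(s + 5).
Hence p(s) = (s + 3) (s + 5), with roots -5, -3.
The eigenvalues -5, -3 are distinct and real, so A is diagonalisable and x(t) = e^{At} x(0) = V diag(e^{λ_i t}) V^{-1} x(0), where the columns of V are the eigenvectors.
λ = -5: A - (-5)I = [[2, 0], [-18, 0]]. Row 1 gives 2·v1 + 0·v2 = 0, so take v_1 = [0, 1]^T.
λ = -3: A - (-3)I = [[0, 0], [-18, -2]]. Row 2 gives (-18)·v1 + (-2)·v2 = 0, so take v_2 = [1, -9]^T.
V = [v_1 v_2] = [[0, 1], [1, -9]] has det V = -1, so V^{-1} = adj(V)/det V = [[9, 1], [1, 0]].
Modal coordinates z(0) = V^{-1} x(0): 9·1 + 1·(-2) = 7; 1·1 + 0·(-2) = 1; so z(0) = [7, 1]^T.
x_1(t) = Σ_i (v_i)_1 · z_i(0) · e^{λ_i t} (row 1 of V times the modal terms).
x_1(1.0) = 0·7·e^{-5·1.0} + 1·1·e^{-3·1.0} = 0·0.006738 + 1·0.049787 = 0.0498.

0.0498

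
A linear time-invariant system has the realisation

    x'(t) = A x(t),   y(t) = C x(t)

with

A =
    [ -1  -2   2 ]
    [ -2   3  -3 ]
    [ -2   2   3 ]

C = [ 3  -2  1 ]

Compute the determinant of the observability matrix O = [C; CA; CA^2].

CA = [[-1, -10, 15]]
CA^2 = [[-9, 2, 73]]
Observability matrix O = [C; CA; CA^2] = [[3, -2, 1], [-1, -10, 15], [-9, 2, 73]]
Expanding along the first row, det(O) = 3·((-10)·73 - 15·2) - (-2)·((-1)·73 - 15·(-9)) + 1·((-1)·2 - (-10)·(-9)) = 3·(-760) - (-2)·62 + 1·(-92) = -2248
Since det(O) ≠ 0, rank(O) = 3 and the system is completely observable.

-2248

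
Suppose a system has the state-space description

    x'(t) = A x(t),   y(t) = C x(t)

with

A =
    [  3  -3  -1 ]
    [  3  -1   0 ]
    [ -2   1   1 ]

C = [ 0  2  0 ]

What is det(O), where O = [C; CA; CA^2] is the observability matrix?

CA = [[6, -2, 0]]
CA^2 = [[12, -16, -6]]
Observability matrix O = [C; CA; CA^2] = [[0, 2, 0], [6, -2, 0], [12, -16, -6]]
Expanding along the first row, det(O) = 0·((-2)·(-6) - 0·(-16)) - 2·(6·(-6) - 0·12) + 0·(6·(-16) - (-2)·12) = 0·12 - 2·(-36) + 0·(-72) = 72
Since det(O) ≠ 0, rank(O) = 3 and the system is completely observable.

72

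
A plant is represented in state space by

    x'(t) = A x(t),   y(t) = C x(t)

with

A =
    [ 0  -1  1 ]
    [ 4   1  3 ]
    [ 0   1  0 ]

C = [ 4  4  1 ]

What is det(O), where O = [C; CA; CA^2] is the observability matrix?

-936

CA = [[16, 1, 16]]
CA^2 = [[4, 1, 19]]
Observability matrix O = [C; CA; CA^2] = [[4, 4, 1], [16, 1, 16], [4, 1, 19]]
Expanding along the first row, det(O) = 4·(1·19 - 16·1) - 4·(16·19 - 16·4) + 1·(16·1 - 1·4) = 4·3 - 4·240 + 1·12 = -936
Since det(O) ≠ 0, rank(O) = 3 and the system is completely observable.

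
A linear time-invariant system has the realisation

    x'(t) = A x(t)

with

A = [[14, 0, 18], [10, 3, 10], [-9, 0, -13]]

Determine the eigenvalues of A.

-4, 3, 5

det(sI - A) = s^3 - (tr A)s^2 + (M11 + M22 + M33)s - det A, where Mii is the 2×2 principal minor of A obtained by deleting row i and column i.
tr A = 14 + 3 + (-13) = 4; M11 = 3·(-13) - 10·0 = -39 - 0 = -39; M22 = 14·(-13) - 18·(-9) = -182 - (-162) = -20; M33 = 14·3 - 0·10 = 42 - 0 = 42; sum of minors = -17.
det A = 14·(3·(-13) - 10·0) - 0·(10·(-13) - 10·(-9)) + 18·(10·0 - 3·(-9)) = 14·(-39) - 0·(-40) + 18·27 = -60.
So p(s) = det(sI - A) = s^3 - 4s^2 - 17s + 60.
Rational-root test: any integer root divides 60. Testing small divisors, s = 3 works: p(3) = 27 + (-36) + (-51) + 60 = 0, so (s - 3) is a factor.
Dividing, p(s) = (s - 3)(s^2 - s - 20).
Factor s^2 - s - 20: two numbers with sum 1 and product -20 are 5 and -4, so s^2 - s - 20 = (s - 5)(s + 4).
Hence p(s) = (s - 5) (s - 3) (s + 4), with roots -4, 3, 5.
At least one eigenvalue has non-negative real part, so the system is not asymptotically stable.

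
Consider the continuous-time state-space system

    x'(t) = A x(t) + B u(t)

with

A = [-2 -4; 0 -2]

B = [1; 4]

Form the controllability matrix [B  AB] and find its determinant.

64

AB = [[-18], [-8]]
Controllability matrix C = [B  AB] = [[1, -18], [4, -8]]
det(C) = 1·(-8) - (-18)·4 = -8 - (-72) = 64
Since det(C) ≠ 0, rank(C) = 2 and the system is completely controllable.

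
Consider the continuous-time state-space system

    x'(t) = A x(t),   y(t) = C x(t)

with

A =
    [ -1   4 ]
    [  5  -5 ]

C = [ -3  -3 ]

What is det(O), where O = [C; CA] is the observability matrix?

-45

CA = [[-12, 3]]
Observability matrix O = [C; CA] = [[-3, -3], [-12, 3]]
det(O) = (-3)·3 - (-3)·(-12) = -9 - 36 = -45
Since det(O) ≠ 0, rank(O) = 2 and the system is completely observable.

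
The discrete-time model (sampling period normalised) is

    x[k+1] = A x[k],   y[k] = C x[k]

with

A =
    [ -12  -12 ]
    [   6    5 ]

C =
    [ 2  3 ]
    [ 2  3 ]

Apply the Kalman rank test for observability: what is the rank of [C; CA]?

CA = [[-6, -9], [-6, -9]]
Observability matrix O = [C; CA] = [[2, 3], [2, 3], [-6, -9], [-6, -9]]
Every row of O is a scalar multiple of row 1 = [2, 3] (multipliers 1, 1, -3, -3), so the rows span a one-dimensional space.
O ≠ 0, hence rank(O) = 1.
rank(O) = 1 < n = 2, so the pair (A, C) is not completely observable.

1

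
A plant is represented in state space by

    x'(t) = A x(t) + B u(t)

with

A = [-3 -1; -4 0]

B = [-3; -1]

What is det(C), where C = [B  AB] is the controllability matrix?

AB = [[10], [12]]
Controllability matrix C = [B  AB] = [[-3, 10], [-1, 12]]
det(C) = (-3)·12 - 10·(-1) = -36 - (-10) = -26
Since det(C) ≠ 0, rank(C) = 2 and the system is completely controllable.

-26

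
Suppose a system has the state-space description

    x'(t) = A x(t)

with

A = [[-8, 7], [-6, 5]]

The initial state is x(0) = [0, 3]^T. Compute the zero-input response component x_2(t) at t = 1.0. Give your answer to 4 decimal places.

det(sI - A) = s^2 - (tr A)s + det A, with tr A = (-8) + 5 = -3 and det A = (-8)·5 - 7·(-6) = -40 - (-42) = 2.
So p(s) = det(sI - A) = s^2 + 3s + 2.
Factor s^2 + 3s + 2: two numbers with sum -3 and product 2 are -1 and -2, so s^2 + 3s + 2 = (s + 1)(s + 2).
Hence p(s) = (s + 1) (s + 2), with roots -2, -1.
The eigenvalues -2, -1 are distinct and real, so A is diagonalisable and x(t) = e^{At} x(0) = V diag(e^{λ_i t}) V^{-1} x(0), where the columns of V are the eigenvectors.
λ = -2: A - (-2)I = [[-6, 7], [-6, 7]]. Row 1 gives (-6)·v1 + 7·v2 = 0, so take v_1 = [7, 6]^T.
λ = -1: A - (-1)I = [[-7, 7], [-6, 6]]. Row 1 gives (-7)·v1 + 7·v2 = 0, so take v_2 = [1, 1]^T.
V = [v_1 v_2] = [[7, 1], [6, 1]] has det V = 1, so V^{-1} = adj(V)/det V = [[1, -1], [-6, 7]].
Modal coordinates z(0) = V^{-1} x(0): 1·0 + (-1)·3 = -3; (-6)·0 + 7·3 = 21; so z(0) = [-3, 21]^T.
x_2(t) = Σ_i (v_i)_2 · z_i(0) · e^{λ_i t} (row 2 of V times the modal terms).
x_2(1.0) = 6·(-3)·e^{-2·1.0} + 1·21·e^{-1·1.0} = (-18)·0.135335 + 21·0.367879 = 5.2894.

5.2894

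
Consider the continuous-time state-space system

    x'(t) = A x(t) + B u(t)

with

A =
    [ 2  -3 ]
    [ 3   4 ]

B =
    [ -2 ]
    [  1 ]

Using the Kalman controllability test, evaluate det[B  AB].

11

AB = [[-7], [-2]]
Controllability matrix C = [B  AB] = [[-2, -7], [1, -2]]
det(C) = (-2)·(-2) - (-7)·1 = 4 - (-7) = 11
Since det(C) ≠ 0, rank(C) = 2 and the system is completely controllable.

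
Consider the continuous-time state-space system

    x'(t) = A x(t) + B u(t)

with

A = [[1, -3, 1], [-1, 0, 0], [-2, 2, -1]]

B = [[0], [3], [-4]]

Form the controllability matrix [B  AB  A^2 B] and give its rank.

3

AB = [[-13], [0], [10]]
A^2B = [[-3], [13], [16]]
Controllability matrix C = [B  AB  A^2B] = [[0, -13, -3], [3, 0, 13], [-4, 10, 16]]
det(C) = 0·(0·16 - 13·10) - (-13)·(3·16 - 13·(-4)) + (-3)·(3·10 - 0·(-4)) = 0·(-130) - (-13)·100 + (-3)·30 = 1210 ≠ 0, so rank(C) = 3.
rank(C) = 3 = n, so the pair (A, B) is completely controllable.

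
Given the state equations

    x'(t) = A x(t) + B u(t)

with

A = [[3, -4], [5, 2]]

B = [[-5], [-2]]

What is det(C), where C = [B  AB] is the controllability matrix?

AB = [[-7], [-29]]
Controllability matrix C = [B  AB] = [[-5, -7], [-2, -29]]
det(C) = (-5)·(-29) - (-7)·(-2) = 145 - 14 = 131
Since det(C) ≠ 0, rank(C) = 2 and the system is completely controllable.

131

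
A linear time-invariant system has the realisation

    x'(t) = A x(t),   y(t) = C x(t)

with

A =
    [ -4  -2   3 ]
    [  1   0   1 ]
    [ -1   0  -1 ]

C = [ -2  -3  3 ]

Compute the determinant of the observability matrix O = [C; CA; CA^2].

CA = [[2, 4, -12]]
CA^2 = [[8, -4, 22]]
Observability matrix O = [C; CA; CA^2] = [[-2, -3, 3], [2, 4, -12], [8, -4, 22]]
Expanding along the first row, det(O) = (-2)·(4·22 - (-12)·(-4)) - (-3)·(2·22 - (-12)·8) + 3·(2·(-4) - 4·8) = (-2)·40 - (-3)·140 + 3·(-40) = 220
Since det(O) ≠ 0, rank(O) = 3 and the system is completely observable.

220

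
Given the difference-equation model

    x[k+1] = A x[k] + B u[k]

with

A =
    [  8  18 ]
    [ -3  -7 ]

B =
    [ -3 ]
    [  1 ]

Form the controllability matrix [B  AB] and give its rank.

AB = [[-6], [2]]
Controllability matrix C = [B  AB] = [[-3, -6], [1, 2]]
Every column of C is a scalar multiple of column 1 = [-3, 1] (multipliers 1, 2), so the columns span a one-dimensional space.
C ≠ 0, hence rank(C) = 1.
rank(C) = 1 < n = 2, so the pair (A, B) is not completely controllable.

1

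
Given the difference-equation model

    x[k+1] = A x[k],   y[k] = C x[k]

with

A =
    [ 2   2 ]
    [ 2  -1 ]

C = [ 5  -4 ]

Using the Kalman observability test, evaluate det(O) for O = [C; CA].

78

CA = [[2, 14]]
Observability matrix O = [C; CA] = [[5, -4], [2, 14]]
det(O) = 5·14 - (-4)·2 = 70 - (-8) = 78
Since det(O) ≠ 0, rank(O) = 2 and the system is completely observable.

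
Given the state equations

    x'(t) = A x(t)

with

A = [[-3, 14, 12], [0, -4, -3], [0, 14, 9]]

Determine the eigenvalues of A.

det(sI - A) = s^3 - (tr A)s^2 + (M11 + M22 + M33)s - det A, where Mii is the 2×2 principal minor of A obtained by deleting row i and column i.
tr A = (-3) + (-4) + 9 = 2; M11 = (-4)·9 - (-3)·14 = -36 - (-42) = 6; M22 = (-3)·9 - 12·0 = -27 - 0 = -27; M33 = (-3)·(-4) - 14·0 = 12 - 0 = 12; sum of minors = -9.
det A = (-3)·((-4)·9 - (-3)·14) - 14·(0·9 - (-3)·0) + 12·(0·14 - (-4)·0) = (-3)·6 - 14·0 + 12·0 = -18.
So p(s) = det(sI - A) = s^3 - 2s^2 - 9s + 18.
Rational-root test: any integer root divides 18. Testing small divisors, s = 2 works: p(2) = 8 + (-8) + (-18) + 18 = 0, so (s - 2) is a factor.
Dividing, p(s) = (s - 2)(s^2 - 9).
Factor s^2 - 9: two numbers with sum 0 and product -9 are 3 and -3, so s^2 - 9 = (s - 3)(s + 3).
Hence p(s) = (s - 3) (s - 2) (s + 3), with roots -3, 2, 3.
At least one eigenvalue has non-negative real part, so the system is not asymptotically stable.

-3, 2, 3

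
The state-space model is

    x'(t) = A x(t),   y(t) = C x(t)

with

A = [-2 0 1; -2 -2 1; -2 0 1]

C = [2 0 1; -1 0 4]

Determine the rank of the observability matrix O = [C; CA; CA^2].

2

CA = [[-6, 0, 3], [-6, 0, 3]]
CA^2 = [[6, 0, -3], [6, 0, -3]]
Observability matrix O = [C; CA; CA^2] = [[2, 0, 1], [-1, 0, 4], [-6, 0, 3], [-6, 0, 3], [6, 0, -3], [6, 0, -3]]
Column 2 of O is identically zero, so rank(O) ≤ 2.
The 2×2 minor from rows 1, 2, columns 1, 3 is 2·4 - 1·(-1) = 8 - (-1) = 9 ≠ 0, so rank(O) = 2.
rank(O) = 2 < n = 3, so the pair (A, C) is not completely observable.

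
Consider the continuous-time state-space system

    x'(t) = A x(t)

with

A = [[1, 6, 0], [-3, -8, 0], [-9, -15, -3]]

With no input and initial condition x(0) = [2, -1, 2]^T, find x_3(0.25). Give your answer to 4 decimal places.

0.5422

det(sI - A) = s^3 - (tr A)s^2 + (M11 + M22 + M33)s - det A, where Mii is the 2×2 principal minor of A obtained by deleting row i and column i.
tr A = 1 + (-8) + (-3) = -10; M11 = (-8)·(-3) - 0·(-15) = 24 - 0 = 24; M22 = 1·(-3) - 0·(-9) = -3 - 0 = -3; M33 = 1·(-8) - 6·(-3) = -8 - (-18) = 10; sum of minors = 31.
det A = 1·((-8)·(-3) - 0·(-15)) - 6·((-3)·(-3) - 0·(-9)) + 0·((-3)·(-15) - (-8)·(-9)) = 1·24 - 6·9 + 0·(-27) = -30.
So p(s) = det(sI - A) = s^3 + 10s^2 + 31s + 30.
Rational-root test: any integer root divides 30. Testing small divisors, s = -2 works: p(-2) = -8 + 40 + (-62) + 30 = 0, so (s + 2) is a factor.
Dividing, p(s) = (s + 2)(s^2 + 8s + 15).
Factor s^2 + 8s + 15: two numbers with sum -8 and product 15 are -3 and -5, so s^2 + 8s + 15 = (s + 3)(s + 5).
Hence p(s) = (s + 2) (s + 3) (s + 5), with roots -5, -3, -2.
The eigenvalues -5, -3, -2 are distinct and real, so A is diagonalisable and x(t) = e^{At} x(0) = V diag(e^{λ_i t}) V^{-1} x(0), where the columns of V are the eigenvectors.
λ = -5: A - (-5)I = [[6, 6, 0], [-3, -3, 0], [-9, -15, 2]]. v must be orthogonal to every row; (row 1) × (row 3) = [12, -12, -36], so take v_1 = [-1, 1, 3]^T.
λ = -3: A - (-3)I = [[4, 6, 0], [-3, -5, 0], [-9, -15, 0]]. v must be orthogonal to every row; (row 1) × (row 2) = [0, 0, -2], so take v_2 = [0, 0, 1]^T.
λ = -2: A - (-2)I = [[3, 6, 0], [-3, -6, 0], [-9, -15, -1]]. v must be orthogonal to every row; (row 1) × (row 3) = [-6, 3, 9], so take v_3 = [2, -1, -3]^T.
V = [v_1 v_2 v_3] = [[-1, 0, 2], [1, 0, -1], [3, 1, -3]] has det V = 1, so V^{-1} = adj(V)/det V = [[1, 2, 0], [0, -3, 1], [1, 1, 0]].
Modal coordinates z(0) = V^{-1} x(0): 1·2 + 2·(-1) + 0·2 = 0; 0·2 + (-3)·(-1) + 1·2 = 5; 1·2 + 1·(-1) + 0·2 = 1; so z(0) = [0, 5, 1]^T.
x_3(t) = Σ_i (v_i)_3 · z_i(0) · e^{λ_i t} (row 3 of V times the modal terms).
x_3(0.25) = 3·0·e^{-5·0.25} + 1·5·e^{-3·0.25} + (-3)·1·e^{-2·0.25} = 0·0.286505 + 5·0.472367 + (-3)·0.606531 = 0.5422.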